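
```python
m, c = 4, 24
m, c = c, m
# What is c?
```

Trace:
`m, c = 4, 24` → m = 4; c = 24
`m, c = c, m` → m = 24; c = 4
So c = 4

Answer: 4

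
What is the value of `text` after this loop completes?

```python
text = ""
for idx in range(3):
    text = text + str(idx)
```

Concatenate digits 0 to 2
`text` takes the values: "" → "0" → "01" → "012"

Answer: "012"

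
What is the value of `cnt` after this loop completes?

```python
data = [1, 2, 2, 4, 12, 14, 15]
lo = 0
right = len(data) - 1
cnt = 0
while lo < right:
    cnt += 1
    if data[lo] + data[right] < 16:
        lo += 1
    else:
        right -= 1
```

Steps to find pair summing to 16
`cnt` takes the values: 0 → 1 → 2 → 3 → 4 → 5 → 6

Answer: 6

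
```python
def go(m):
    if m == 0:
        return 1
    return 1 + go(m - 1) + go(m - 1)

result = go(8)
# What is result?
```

go(m) = 1 + 2·go(m-1), go(0)=1. Closed form: (1+1)·2^8 - 1 = 511.

Answer: 511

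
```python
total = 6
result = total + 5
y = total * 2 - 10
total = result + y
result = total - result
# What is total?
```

Trace:
`total = 6` → total = 6
`result = total + 5` → result = 11
`y = total * 2 - 10` → y = 2
`total = result + y` → total = 13
`result = total - result` → result = 2
So total = 13

Answer: 13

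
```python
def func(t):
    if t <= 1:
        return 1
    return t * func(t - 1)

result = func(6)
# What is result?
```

func(6) = 6 * 5 * 4 * 3 * 2 * 1 = 720

Answer: 720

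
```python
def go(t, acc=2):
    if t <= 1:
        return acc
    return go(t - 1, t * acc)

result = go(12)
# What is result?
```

Accumulator trace (n, acc): (12, 2) -> (11, 24) -> (10, 264) -> (9, 2640) -> (8, 23760) -> (7, 190080) -> (6, 1330560) -> (5, 7983360) -> (4, 39916800) -> (3, 159667200) -> (2, 479001600) -> (1, 958003200) -> return 958003200

Answer: 958003200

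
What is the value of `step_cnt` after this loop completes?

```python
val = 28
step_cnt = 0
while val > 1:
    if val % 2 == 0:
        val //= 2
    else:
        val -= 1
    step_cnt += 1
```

Steps to reduce 28 to 1
`step_cnt` takes the values: 0 → 1 → 2 → 3 → 4 → 5 → 6

Answer: 6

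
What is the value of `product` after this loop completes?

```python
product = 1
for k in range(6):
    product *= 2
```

2^6 = 64
`product` takes the values: 1 → 2 → 4 → 8 → 16 → 32 → 64

Answer: 64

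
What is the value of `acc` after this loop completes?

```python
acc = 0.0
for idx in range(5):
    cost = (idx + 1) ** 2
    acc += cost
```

Sum of squared losses 1² + 2² + ... + 5²
`acc` takes the values: 0.0 → 1.0 → 5.0 → 14.0 → 30.0 → 55.0

Answer: 55.0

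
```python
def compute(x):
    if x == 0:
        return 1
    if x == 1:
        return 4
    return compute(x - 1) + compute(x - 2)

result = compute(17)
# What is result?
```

Build up from base cases: compute(0)=1, compute(1)=4, compute(2)=5, compute(3)=9, compute(4)=14, compute(5)=23, compute(6)=37, ..., compute(17)=7375

Answer: 7375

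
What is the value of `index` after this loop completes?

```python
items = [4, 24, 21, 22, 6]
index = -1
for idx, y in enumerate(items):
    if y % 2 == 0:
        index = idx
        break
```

First even number index in [4, 24, 21, 22, 6]
`index` takes the values: -1 → 0

Answer: 0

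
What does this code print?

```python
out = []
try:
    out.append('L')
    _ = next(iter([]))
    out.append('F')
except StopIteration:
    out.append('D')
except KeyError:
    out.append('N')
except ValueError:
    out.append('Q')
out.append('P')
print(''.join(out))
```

Execution trace: 'L' (try body) → 'D' (except StopIteration) → 'P' (after the try/except). Output: LDP

Answer: LDP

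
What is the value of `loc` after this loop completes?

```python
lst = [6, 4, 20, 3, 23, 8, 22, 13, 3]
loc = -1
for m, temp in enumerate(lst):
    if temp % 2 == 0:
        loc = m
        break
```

First even number index in [6, 4, 20, 3, 23, 8, 22, 13, 3]
`loc` takes the values: -1 → 0

Answer: 0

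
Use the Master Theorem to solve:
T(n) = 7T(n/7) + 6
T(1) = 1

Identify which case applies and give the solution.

a=7, b=7, f(n)=6. log_7(7) = 1. Since c=0 < 1, Case 1 applies: T(n) = Θ(n^log_b(a)) = O(n).

Answer: O(n) - Case 1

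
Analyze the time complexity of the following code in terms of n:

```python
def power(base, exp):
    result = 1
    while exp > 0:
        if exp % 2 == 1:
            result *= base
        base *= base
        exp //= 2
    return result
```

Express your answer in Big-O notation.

This is Exponentiation by squaring. Time complexity: O(log n).

Answer: O(log n)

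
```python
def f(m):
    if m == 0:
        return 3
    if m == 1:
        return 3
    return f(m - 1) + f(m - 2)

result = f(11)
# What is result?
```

Build up from base cases: f(0)=3, f(1)=3, f(2)=6, f(3)=9, f(4)=15, f(5)=24, f(6)=39, ..., f(11)=432

Answer: 432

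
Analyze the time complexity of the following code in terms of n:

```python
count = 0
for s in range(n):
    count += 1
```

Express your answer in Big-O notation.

Each loop level contributes: n. Multiplying the contributions gives O(n).

Answer: O(n)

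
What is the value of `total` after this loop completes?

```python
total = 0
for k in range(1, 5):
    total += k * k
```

Sum of squares 1² to 4² = 30
`total` takes the values: 0 → 1 → 5 → 14 → 30

Answer: 30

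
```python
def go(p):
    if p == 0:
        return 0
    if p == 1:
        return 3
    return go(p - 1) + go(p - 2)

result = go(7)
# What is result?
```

Build up from base cases: go(0)=0, go(1)=3, go(2)=3, go(3)=6, go(4)=9, go(5)=15, go(6)=24, ..., go(7)=39

Answer: 39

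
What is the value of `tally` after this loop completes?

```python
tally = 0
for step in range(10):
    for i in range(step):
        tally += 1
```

Triangle number: 0+1+2+...+9
`tally` takes the values: 0 → 1 → 2 → 3 → 4 → 5 → 6 → 7 → 8 → 9 → 10 → 11 → 12 → 13 → 14 → 15 → 16 → 17 → 18 → 19 → 20 → 21 → 22 → 23 → 24 → 25 → 26 → 27 → 28 → 29 → … → 41 → 42 → 43 → 44 → 45

Answer: 45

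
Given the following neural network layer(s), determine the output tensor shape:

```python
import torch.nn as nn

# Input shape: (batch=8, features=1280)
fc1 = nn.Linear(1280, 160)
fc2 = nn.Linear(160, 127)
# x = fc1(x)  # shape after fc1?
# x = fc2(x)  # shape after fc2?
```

Input: (8, 1280) -> after fc1: (8, 160) -> Output: (8, 127)

Answer: (8, 127)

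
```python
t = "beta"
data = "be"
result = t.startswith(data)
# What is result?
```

Trace:
`t = "beta"` → t = 'beta'
`data = "be"` → data = 'be'
`result = t.startswith(data)` → result = True
So result = True

Answer: True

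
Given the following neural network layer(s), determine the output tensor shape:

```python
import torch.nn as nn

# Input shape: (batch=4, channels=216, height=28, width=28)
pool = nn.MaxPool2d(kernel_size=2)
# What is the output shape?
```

Input: (4, 216, 28, 28) -> Output: (4, 216, 14, 14)

Answer: (4, 216, 14, 14)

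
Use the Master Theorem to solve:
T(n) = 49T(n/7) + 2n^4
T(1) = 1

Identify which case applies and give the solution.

a=49, b=7, f(n)=2n^4. log_7(49) = 2. Since c=4 > 2 and the regularity condition holds (49(n/7)^4 = (49/7^4)n^4 with 49/7^4 < 1), Case 3 applies: T(n) = Θ(f(n)) = O(n^4).

Answer: O(n^4) - Case 3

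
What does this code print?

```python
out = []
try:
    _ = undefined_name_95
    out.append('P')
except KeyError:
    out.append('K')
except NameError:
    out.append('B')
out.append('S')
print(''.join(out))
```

Execution trace: 'B' (except NameError) → 'S' (after the try/except). Output: BS

Answer: BS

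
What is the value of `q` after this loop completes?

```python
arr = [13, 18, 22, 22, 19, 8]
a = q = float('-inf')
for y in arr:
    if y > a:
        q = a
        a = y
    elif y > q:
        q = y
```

Second largest (with repeats) in [13, 18, 22, 22, 19, 8]
`q` takes the values: -inf → 13 → 18 → 22

Answer: 22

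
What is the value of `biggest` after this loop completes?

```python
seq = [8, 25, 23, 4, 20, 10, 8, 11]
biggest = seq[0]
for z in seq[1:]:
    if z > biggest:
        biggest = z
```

Maximum of [8, 25, 23, 4, 20, 10, 8, 11]
`biggest` takes the values: 8 → 25

Answer: 25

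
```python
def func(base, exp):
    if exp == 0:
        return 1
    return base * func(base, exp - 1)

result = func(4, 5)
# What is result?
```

func(4, 5) = 4 * 4 * 4 * 4 * 4 = 1024

Answer: 1024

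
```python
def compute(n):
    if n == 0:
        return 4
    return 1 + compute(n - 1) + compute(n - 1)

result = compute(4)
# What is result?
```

compute(n) = 1 + 2·compute(n-1), compute(0)=4. Closed form: (4+1)·2^4 - 1 = 79.

Answer: 79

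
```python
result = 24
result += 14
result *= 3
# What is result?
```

Trace:
`result = 24` → result = 24
`result += 14` → result = 38
`result *= 3` → result = 114
So result = 114

Answer: 114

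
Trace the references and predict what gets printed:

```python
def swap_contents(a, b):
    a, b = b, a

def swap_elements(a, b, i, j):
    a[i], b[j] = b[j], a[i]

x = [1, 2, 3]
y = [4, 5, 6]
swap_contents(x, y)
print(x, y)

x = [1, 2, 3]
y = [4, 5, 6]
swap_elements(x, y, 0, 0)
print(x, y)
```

Key concept: parameter rebinding vs mutation.
Step by step:
`x = [1, 2, 3]` → x = [1, 2, 3]
`y = [4, 5, 6]` → y = [4, 5, 6]
`swap_contents(x, y)` → no visible change to tracked variables
`print(x, y)` → prints [1, 2, 3] [4, 5, 6]
`x = [1, 2, 3]` → x = [1, 2, 3]
`y = [4, 5, 6]` → y = [4, 5, 6]
`swap_elements(x, y, 0, 0)` → x = [4, 2, 3]; y = [1, 5, 6]
`print(x, y)` → prints [4, 2, 3] [1, 5, 6]

Answer:
[1, 2, 3] [4, 5, 6]
[4, 2, 3] [1, 5, 6]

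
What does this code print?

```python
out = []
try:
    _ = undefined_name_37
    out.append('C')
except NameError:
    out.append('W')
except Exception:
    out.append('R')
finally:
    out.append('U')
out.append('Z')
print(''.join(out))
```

Execution trace: 'W' (except NameError) → 'U' (finally) → 'Z' (after the try/except). Output: WUZ

Answer: WUZ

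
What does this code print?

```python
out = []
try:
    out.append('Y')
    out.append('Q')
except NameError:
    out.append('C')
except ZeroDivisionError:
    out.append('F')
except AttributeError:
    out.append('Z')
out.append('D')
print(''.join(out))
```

Execution trace: 'Y' (try body) → 'Q' (try body, no exception) → 'D' (after the try/except). Output: YQD

Answer: YQD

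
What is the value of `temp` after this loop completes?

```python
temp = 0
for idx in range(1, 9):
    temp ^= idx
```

XOR of 1 to 8
`temp` takes the values: 0 → 1 → 3 → 0 → 4 → 1 → 7 → 0 → 8

Answer: 8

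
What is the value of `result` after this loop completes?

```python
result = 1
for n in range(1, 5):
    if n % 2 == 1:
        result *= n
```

Product of odd numbers 1 to 4
`result` takes the values: 1 → 3

Answer: 3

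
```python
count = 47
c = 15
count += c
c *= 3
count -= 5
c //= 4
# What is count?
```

Trace:
`count = 47` → count = 47
`c = 15` → c = 15
`count += c` → count = 62
`c *= 3` → c = 45
`count -= 5` → count = 57
`c //= 4` → c = 11
So count = 57

Answer: 57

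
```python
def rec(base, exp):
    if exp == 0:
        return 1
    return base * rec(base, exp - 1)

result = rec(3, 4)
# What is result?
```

rec(3, 4) = 3 * 3 * 3 * 3 = 81

Answer: 81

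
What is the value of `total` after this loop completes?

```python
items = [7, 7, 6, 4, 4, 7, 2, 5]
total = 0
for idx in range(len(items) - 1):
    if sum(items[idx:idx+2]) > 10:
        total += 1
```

Count windows with sum > 10
`total` takes the values: 0 → 1 → 2 → 3

Answer: 3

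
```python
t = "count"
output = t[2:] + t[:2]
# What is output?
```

Trace:
`t = "count"` → t = 'count'
`output = t[2:] + t[:2]` → output = 'untco'
So output = 'untco'

Answer: 'untco'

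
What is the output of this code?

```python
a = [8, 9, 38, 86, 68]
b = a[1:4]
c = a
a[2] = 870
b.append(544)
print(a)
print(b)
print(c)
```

Key concept: slice vs alias.
Step by step:
`a = [8, 9, 38, 86, 68]` → a = [8, 9, 38, 86, 68]
`b = a[1:4]` → b = [9, 38, 86]
`c = a` → c = [8, 9, 38, 86, 68] (same object as a)
`a[2] = 870` → a = [8, 9, 870, 86, 68] (same object as c); c = [8, 9, 870, 86, 68] (same object as a)
`b.append(544)` → b = [9, 38, 86, 544]
`print(a)` → prints [8, 9, 870, 86, 68]
`print(b)` → prints [9, 38, 86, 544]
`print(c)` → prints [8, 9, 870, 86, 68]

Answer:
[8, 9, 870, 86, 68]
[9, 38, 86, 544]
[8, 9, 870, 86, 68]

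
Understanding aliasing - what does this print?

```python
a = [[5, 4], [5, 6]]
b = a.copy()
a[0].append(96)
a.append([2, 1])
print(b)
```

Key concept: shallow copy with nested lists.
Step by step:
`a = [[5, 4], [5, 6]]` → a = [[5, 4], [5, 6]]
`b = a.copy()` → b = [[5, 4], [5, 6]]
`a[0].append(96)` → a = [[5, 4, 96], [5, 6]]; b = [[5, 4, 96], [5, 6]]
`a.append([2, 1])` → a = [[5, 4, 96], [5, 6], [2, 1]]
`print(b)` → prints [[5, 4, 96], [5, 6]]

Answer: [[5, 4, 96], [5, 6]]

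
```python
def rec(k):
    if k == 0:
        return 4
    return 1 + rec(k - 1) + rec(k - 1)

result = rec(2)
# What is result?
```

rec(k) = 1 + 2·rec(k-1), rec(0)=4. Closed form: (4+1)·2^2 - 1 = 19.

Answer: 19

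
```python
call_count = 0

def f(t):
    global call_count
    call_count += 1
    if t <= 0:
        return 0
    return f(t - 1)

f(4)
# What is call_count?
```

Linear recursion stepping by 1: 5 calls from t=4 down to ≤0.

Answer: 5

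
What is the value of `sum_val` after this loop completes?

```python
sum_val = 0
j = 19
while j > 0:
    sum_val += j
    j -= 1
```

Sum 19 down to 1
`sum_val` takes the values: 0 → 19 → 37 → 54 → 70 → 85 → 99 → 112 → 124 → 135 → 145 → 154 → 162 → 169 → 175 → 180 → 184 → 187 → 189 → 190

Answer: 190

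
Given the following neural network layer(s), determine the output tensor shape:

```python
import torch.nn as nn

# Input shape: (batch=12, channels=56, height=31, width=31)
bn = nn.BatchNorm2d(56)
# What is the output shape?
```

Input: (12, 56, 31, 31) -> Output: (12, 56, 31, 31)

Answer: (12, 56, 31, 31)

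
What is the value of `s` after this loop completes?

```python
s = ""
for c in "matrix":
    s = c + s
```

Reverse 'matrix'
`s` takes the values: "" → "m" → "am" → "tam" → "rtam" → "irtam" → "xirtam"

Answer: "xirtam"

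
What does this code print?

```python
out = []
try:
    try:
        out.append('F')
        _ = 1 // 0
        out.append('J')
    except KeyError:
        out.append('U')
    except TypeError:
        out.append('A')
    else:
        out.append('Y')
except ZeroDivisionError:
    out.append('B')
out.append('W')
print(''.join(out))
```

Execution trace: 'F' (inner try body) → 'B' (outer except ZeroDivisionError) → 'W' (after the try/except). Output: FBW

Answer: FBW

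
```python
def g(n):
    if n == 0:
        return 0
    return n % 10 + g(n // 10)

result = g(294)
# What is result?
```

Sum of digits of 294: 4 + 9 + 2 = 15

Answer: 15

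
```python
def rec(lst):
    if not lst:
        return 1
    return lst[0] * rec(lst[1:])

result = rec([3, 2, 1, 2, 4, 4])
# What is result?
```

Product over [3, 2, 1, 2, 4, 4] = 3 * 2 * 1 * 2 * 4 * 4 = 192

Answer: 192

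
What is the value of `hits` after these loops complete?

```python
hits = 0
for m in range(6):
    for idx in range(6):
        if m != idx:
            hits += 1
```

6² - 6 (exclude diagonal)
`hits` takes the values: 0 → 1 → 2 → 3 → 4 → 5 → 6 → 7 → 8 → 9 → 10 → 11 → 12 → 13 → 14 → 15 → 16 → 17 → 18 → 19 → 20 → 21 → 22 → 23 → 24 → 25 → 26 → 27 → 28 → 29 → 30

Answer: 30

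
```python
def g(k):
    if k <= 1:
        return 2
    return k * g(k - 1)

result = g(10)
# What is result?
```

g(10) = 10 * 9 * 8 * 7 * 6 * 5 * 4 * 3 * 2 * 2 = 7257600

Answer: 7257600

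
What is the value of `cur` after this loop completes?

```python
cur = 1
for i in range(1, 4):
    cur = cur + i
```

Start at 1, add 1 through 3
`cur` takes the values: 1 → 2 → 4 → 7

Answer: 7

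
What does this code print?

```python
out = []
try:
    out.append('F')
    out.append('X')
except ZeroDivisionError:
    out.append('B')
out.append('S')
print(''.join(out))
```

Execution trace: 'F' (try body) → 'X' (try body, no exception) → 'S' (after the try/except). Output: FXS

Answer: FXS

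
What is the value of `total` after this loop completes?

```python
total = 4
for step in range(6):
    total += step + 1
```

Start at 4, add 1 to 6 = 25
`total` takes the values: 4 → 5 → 7 → 10 → 14 → 19 → 25

Answer: 25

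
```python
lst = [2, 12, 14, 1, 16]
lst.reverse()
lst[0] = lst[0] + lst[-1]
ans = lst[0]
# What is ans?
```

Trace:
`lst = [2, 12, 14, 1, 16]` → lst = [2, 12, 14, 1, 16]
`lst.reverse()` → lst = [16, 1, 14, 12, 2]
`lst[0] = lst[0] + lst[-1]` → lst = [18, 1, 14, 12, 2]
`ans = lst[0]` → ans = 18
So ans = 18

Answer: 18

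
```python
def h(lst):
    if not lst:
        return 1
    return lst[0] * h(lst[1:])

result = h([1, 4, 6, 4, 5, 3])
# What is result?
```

Product over [1, 4, 6, 4, 5, 3] = 1 * 4 * 6 * 4 * 5 * 3 = 1440

Answer: 1440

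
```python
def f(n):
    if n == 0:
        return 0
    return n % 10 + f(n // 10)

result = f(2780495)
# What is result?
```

Sum of digits of 2780495: 5 + 9 + 4 + 0 + 8 + 7 + 2 = 35

Answer: 35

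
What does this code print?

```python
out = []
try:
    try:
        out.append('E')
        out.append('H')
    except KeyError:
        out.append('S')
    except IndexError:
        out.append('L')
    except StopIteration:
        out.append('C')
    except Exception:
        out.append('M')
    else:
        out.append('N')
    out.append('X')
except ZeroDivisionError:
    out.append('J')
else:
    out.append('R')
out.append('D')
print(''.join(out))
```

Execution trace: 'E' (inner try body) → 'H' (inner try body, no exception) → 'N' (inner else) → 'X' (try body, no exception) → 'R' (else) → 'D' (after the try/except). Output: EHNXRD

Answer: EHNXRD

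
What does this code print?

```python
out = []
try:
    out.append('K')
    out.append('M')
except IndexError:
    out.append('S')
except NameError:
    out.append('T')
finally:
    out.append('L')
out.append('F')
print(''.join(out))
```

Execution trace: 'K' (try body) → 'M' (try body, no exception) → 'L' (finally) → 'F' (after the try/except). Output: KMLF

Answer: KMLF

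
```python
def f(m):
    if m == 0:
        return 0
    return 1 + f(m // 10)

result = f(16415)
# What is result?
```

Count of digits of 16415: 5

Answer: 5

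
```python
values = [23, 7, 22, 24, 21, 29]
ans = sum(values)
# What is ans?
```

Trace:
`values = [23, 7, 22, 24, 21, 29]` → values = [23, 7, 22, 24, 21, 29]
`ans = sum(values)` → ans = 126
So ans = 126

Answer: 126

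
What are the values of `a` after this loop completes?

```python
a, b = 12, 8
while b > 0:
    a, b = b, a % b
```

GCD of 12 and 8
`a` takes the values: 12 → 8 → 4

Answer: 4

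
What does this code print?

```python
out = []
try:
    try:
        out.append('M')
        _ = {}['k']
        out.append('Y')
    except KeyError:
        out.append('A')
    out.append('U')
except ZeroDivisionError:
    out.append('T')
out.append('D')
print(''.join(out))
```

Execution trace: 'M' (inner try body) → 'A' (inner except KeyError) → 'U' (try body, no exception) → 'D' (after the try/except). Output: MAUD

Answer: MAUD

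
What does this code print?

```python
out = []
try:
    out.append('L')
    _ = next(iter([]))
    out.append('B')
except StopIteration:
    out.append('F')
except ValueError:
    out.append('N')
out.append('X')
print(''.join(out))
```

Execution trace: 'L' (try body) → 'F' (except StopIteration) → 'X' (after the try/except). Output: LFX

Answer: LFX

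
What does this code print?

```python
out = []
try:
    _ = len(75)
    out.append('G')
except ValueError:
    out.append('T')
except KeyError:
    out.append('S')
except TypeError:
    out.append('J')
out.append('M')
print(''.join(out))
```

Execution trace: 'J' (except TypeError) → 'M' (after the try/except). Output: JM

Answer: JM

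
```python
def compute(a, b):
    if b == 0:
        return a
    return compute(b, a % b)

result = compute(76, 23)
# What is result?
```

compute(76, 23) -> compute(23, 7) -> compute(7, 2) -> compute(2, 1) -> compute(1, 0) -> 1

Answer: 1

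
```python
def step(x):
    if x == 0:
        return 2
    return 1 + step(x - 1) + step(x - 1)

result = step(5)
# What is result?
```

step(x) = 1 + 2·step(x-1), step(0)=2. Closed form: (2+1)·2^5 - 1 = 95.

Answer: 95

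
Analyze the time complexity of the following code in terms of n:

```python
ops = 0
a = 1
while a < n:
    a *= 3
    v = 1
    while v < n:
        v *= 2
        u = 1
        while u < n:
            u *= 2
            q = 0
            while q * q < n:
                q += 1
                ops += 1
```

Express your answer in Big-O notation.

Each loop level contributes: log n × log n × log n × √n. Multiplying the contributions gives O(√n log^3 n).

Answer: O(√n log^3 n)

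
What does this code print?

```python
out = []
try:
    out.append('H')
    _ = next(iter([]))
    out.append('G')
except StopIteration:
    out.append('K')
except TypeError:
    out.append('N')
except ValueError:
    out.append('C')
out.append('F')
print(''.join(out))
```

Execution trace: 'H' (try body) → 'K' (except StopIteration) → 'F' (after the try/except). Output: HKF

Answer: HKF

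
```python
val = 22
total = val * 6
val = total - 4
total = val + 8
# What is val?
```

Trace:
`val = 22` → val = 22
`total = val * 6` → total = 132
`val = total - 4` → val = 128
`total = val + 8` → total = 136
So val = 128

Answer: 128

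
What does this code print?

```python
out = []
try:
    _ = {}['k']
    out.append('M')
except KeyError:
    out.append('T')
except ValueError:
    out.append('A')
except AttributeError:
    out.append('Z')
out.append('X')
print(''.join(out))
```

Execution trace: 'T' (except KeyError) → 'X' (after the try/except). Output: TX

Answer: TX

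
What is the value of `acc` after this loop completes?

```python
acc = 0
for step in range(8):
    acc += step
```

Sum of 0 to 7 = 28
`acc` takes the values: 0 → 1 → 3 → 6 → 10 → 15 → 21 → 28

Answer: 28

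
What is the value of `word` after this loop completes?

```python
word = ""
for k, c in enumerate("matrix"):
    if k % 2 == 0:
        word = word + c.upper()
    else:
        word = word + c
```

Uppercase even positions in 'matrix'
`word` takes the values: "" → "M" → "Ma" → "MaT" → "MaTr" → "MaTrI" → "MaTrIx"

Answer: "MaTrIx"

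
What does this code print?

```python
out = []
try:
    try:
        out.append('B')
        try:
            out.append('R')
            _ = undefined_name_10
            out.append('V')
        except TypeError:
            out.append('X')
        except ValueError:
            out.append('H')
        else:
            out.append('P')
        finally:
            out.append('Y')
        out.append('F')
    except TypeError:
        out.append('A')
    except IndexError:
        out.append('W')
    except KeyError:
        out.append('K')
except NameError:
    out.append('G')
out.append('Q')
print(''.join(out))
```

Execution trace: 'B' (try body) → 'R' (inner try body) → 'Y' (inner finally) → 'G' (outer except NameError) → 'Q' (after the try/except). Output: BRYGQ

Answer: BRYGQ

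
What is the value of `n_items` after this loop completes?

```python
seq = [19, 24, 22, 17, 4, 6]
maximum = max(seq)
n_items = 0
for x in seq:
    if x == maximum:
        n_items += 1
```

Count of max value 24 in [19, 24, 22, 17, 4, 6]
`n_items` takes the values: 0 → 1

Answer: 1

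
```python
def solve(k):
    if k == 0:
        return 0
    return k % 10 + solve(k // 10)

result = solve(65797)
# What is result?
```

Sum of digits of 65797: 7 + 9 + 7 + 5 + 6 = 34

Answer: 34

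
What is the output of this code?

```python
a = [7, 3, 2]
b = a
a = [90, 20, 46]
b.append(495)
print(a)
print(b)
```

Key concept: rebinding vs mutation: a is rebound to a new list, b still points at the original.
Step by step:
`a = [7, 3, 2]` → a = [7, 3, 2]
`b = a` → b = [7, 3, 2] (same object as a)
`a = [90, 20, 46]` → a = [90, 20, 46]
`b.append(495)` → b = [7, 3, 2, 495]
`print(a)` → prints [90, 20, 46]
`print(b)` → prints [7, 3, 2, 495]

Answer:
[90, 20, 46]
[7, 3, 2, 495]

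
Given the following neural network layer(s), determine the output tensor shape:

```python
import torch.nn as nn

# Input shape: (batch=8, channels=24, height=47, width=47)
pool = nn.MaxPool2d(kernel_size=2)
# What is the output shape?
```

Input: (8, 24, 47, 47) -> Output: (8, 24, 23, 23)

Answer: (8, 24, 23, 23)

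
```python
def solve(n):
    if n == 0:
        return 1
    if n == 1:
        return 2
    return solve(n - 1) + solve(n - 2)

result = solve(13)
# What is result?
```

Build up from base cases: solve(0)=1, solve(1)=2, solve(2)=3, solve(3)=5, solve(4)=8, solve(5)=13, solve(6)=21, ..., solve(13)=610

Answer: 610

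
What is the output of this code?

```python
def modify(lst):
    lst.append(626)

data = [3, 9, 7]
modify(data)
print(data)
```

Key concept: function modifies passed list.
Step by step:
`data = [3, 9, 7]` → data = [3, 9, 7]
`modify(data)` → data = [3, 9, 7, 626]
`print(data)` → prints [3, 9, 7, 626]

Answer: [3, 9, 7, 626]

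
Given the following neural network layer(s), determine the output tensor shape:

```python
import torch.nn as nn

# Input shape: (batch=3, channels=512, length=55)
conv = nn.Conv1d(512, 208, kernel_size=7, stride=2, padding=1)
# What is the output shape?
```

Input: (3, 512, 55) -> Output: (3, 208, 26)

Answer: (3, 208, 26)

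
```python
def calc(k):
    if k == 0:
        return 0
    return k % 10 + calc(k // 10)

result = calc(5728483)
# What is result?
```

Sum of digits of 5728483: 3 + 8 + 4 + 8 + 2 + 7 + 5 = 37

Answer: 37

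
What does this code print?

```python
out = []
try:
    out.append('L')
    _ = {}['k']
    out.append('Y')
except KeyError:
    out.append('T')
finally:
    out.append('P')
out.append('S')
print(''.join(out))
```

Execution trace: 'L' (try body) → 'T' (except KeyError) → 'P' (finally) → 'S' (after the try/except). Output: LTPS

Answer: LTPS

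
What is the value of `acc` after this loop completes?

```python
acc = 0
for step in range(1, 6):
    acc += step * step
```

Sum of squares 1² to 5² = 55
`acc` takes the values: 0 → 1 → 5 → 14 → 30 → 55

Answer: 55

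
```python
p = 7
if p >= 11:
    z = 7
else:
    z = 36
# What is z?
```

Trace:
`p = 7` → p = 7
`if p >= 11: ...` → p >= 11 is False, take else branch → z = 36
So z = 36

Answer: 36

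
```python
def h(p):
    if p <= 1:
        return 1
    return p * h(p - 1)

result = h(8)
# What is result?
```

h(8) = 8 * 7 * 6 * 5 * 4 * 3 * 2 * 1 = 40320

Answer: 40320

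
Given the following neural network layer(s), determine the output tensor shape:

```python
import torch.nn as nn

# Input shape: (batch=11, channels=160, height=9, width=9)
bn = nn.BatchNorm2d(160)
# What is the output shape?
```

Input: (11, 160, 9, 9) -> Output: (11, 160, 9, 9)

Answer: (11, 160, 9, 9)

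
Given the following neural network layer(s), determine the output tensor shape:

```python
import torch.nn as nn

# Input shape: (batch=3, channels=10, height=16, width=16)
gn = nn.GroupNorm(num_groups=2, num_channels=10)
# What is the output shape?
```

Input: (3, 10, 16, 16) -> Output: (3, 10, 16, 16)

Answer: (3, 10, 16, 16)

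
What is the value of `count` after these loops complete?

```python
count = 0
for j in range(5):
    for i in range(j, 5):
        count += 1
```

Upper triangle: 5 + 4 + ... + 1
`count` takes the values: 0 → 1 → 2 → 3 → 4 → 5 → 6 → 7 → 8 → 9 → 10 → 11 → 12 → 13 → 14 → 15

Answer: 15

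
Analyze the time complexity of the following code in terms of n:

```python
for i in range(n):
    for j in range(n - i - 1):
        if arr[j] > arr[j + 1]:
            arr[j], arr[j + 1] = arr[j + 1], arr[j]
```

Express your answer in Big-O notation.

This is Bubble sort. Time complexity: O(n²).

Answer: O(n²)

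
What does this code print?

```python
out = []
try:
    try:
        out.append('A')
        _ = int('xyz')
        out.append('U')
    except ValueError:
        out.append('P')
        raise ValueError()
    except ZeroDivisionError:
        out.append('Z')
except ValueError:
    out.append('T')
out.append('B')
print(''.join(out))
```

Execution trace: 'A' (inner try body) → 'P' (inner except ValueError) → 'T' (outer except ValueError) → 'B' (after the try/except). Output: APTB

Answer: APTB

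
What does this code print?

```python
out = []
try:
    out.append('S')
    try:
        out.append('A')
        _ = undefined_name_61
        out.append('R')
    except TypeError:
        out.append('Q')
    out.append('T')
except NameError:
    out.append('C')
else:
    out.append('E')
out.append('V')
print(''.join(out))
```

Execution trace: 'S' (try body) → 'A' (inner try body) → 'C' (except NameError) → 'V' (after the try/except). Output: SACV

Answer: SACV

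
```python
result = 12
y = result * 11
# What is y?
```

Trace:
`result = 12` → result = 12
`y = result * 11` → y = 132
So y = 132

Answer: 132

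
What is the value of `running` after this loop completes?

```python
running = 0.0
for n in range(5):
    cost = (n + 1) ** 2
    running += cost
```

Sum of squared losses 1² + 2² + ... + 5²
`running` takes the values: 0.0 → 1.0 → 5.0 → 14.0 → 30.0 → 55.0

Answer: 55.0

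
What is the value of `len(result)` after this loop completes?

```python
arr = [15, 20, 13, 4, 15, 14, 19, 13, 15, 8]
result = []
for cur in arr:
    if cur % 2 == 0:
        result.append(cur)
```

Count even numbers in [15, 20, 13, 4, 15, 14, 19, 13, 15, 8]
`result` takes the values: [] → [20] → [20, 4] → [20, 4, 14] → [20, 4, 14, 8]
So `len(result)` = 4

Answer: 4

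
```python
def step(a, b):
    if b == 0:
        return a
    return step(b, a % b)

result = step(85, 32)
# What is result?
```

step(85, 32) -> step(32, 21) -> step(21, 11) -> step(11, 10) -> step(10, 1) -> step(1, 0) -> 1

Answer: 1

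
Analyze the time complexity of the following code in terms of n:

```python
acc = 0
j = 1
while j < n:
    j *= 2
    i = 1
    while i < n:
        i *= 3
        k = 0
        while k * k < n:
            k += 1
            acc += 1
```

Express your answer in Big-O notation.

Each loop level contributes: log n × log n × √n. Multiplying the contributions gives O(√n log² n).

Answer: O(√n log² n)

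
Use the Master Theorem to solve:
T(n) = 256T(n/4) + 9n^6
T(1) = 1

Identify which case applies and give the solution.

a=256, b=4, f(n)=9n^6. log_4(256) = 4. Since c=6 > 4 and the regularity condition holds (256(n/4)^6 = (256/4^6)n^6 with 256/4^6 < 1), Case 3 applies: T(n) = Θ(f(n)) = O(n^6).

Answer: O(n^6) - Case 3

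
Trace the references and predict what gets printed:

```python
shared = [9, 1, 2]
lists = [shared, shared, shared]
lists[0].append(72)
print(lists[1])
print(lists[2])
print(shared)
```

Key concept: list of same reference.
Step by step:
`shared = [9, 1, 2]` → shared = [9, 1, 2]
`lists = [shared, shared, shared]` → lists = [[9, 1, 2], [9, 1, 2], [9, 1, 2]]
`lists[0].append(72)` → shared = [9, 1, 2, 72]; lists = [[9, 1, 2, 72], [9, 1, 2, 72], [9, 1, 2, 72]]
`print(lists[1])` → prints [9, 1, 2, 72]
`print(lists[2])` → prints [9, 1, 2, 72]
`print(shared)` → prints [9, 1, 2, 72]

Answer:
[9, 1, 2, 72]
[9, 1, 2, 72]
[9, 1, 2, 72]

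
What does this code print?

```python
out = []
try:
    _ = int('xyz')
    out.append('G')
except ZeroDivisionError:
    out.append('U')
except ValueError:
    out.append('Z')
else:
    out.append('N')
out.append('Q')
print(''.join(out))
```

Execution trace: 'Z' (except ValueError) → 'Q' (after the try/except). Output: ZQ

Answer: ZQ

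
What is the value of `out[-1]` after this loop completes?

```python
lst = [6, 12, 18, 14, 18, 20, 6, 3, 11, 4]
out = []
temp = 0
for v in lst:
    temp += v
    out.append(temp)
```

Cumulative sum ends at 112
`out` takes the values: [] → [6] → [6, 18] → [6, 18, 36] → [6, 18, 36, 50] → [6, 18, 36, 50, 68] → [6, 18, 36, 50, 68, 88] → [6, 18, 36, 50, 68, 88, 94] → [6, 18, 36, 50, 68, 88, 94, 97] → [6, 18, 36, 50, 68, 88, 94, 97, 108] → [6, 18, 36, 50, 68, 88, 94, 97, 108, 112]
So `out[-1]` = 112

Answer: 112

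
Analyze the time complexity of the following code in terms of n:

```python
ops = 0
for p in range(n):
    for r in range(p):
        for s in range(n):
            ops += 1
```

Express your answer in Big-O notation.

Each loop level contributes: n × n × n. Multiplying the contributions gives O(n^3).

Answer: O(n^3)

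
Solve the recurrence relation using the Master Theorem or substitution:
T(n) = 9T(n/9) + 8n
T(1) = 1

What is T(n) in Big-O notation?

By Master Theorem: a=9, b=9, f(n)=8n. Since log_9(9) = 1 and f(n) = Θ(n^1), Case 2 applies. T(n) = O(n log n).

Answer: O(n log n)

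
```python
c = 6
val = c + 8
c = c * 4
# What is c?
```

Trace:
`c = 6` → c = 6
`val = c + 8` → val = 14
`c = c * 4` → c = 24
So c = 24

Answer: 24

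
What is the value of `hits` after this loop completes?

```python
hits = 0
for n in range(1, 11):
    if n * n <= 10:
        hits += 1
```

Count numbers where n² ≤ 10
`hits` takes the values: 0 → 1 → 2 → 3

Answer: 3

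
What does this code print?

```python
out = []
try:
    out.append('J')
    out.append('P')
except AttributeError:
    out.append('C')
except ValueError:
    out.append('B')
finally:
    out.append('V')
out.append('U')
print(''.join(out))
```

Execution trace: 'J' (try body) → 'P' (try body, no exception) → 'V' (finally) → 'U' (after the try/except). Output: JPVU

Answer: JPVU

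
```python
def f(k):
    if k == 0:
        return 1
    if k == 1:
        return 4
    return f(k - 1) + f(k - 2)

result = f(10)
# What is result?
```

Build up from base cases: f(0)=1, f(1)=4, f(2)=5, f(3)=9, f(4)=14, f(5)=23, f(6)=37, ..., f(10)=254

Answer: 254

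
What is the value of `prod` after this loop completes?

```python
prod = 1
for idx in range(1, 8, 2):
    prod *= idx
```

Product of 1, 3, 5, ... up to 7
`prod` takes the values: 1 → 3 → 15 → 105

Answer: 105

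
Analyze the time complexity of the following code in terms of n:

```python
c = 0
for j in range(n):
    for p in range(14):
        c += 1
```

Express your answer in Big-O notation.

Each loop level contributes: n × 1. Multiplying the contributions gives O(n).

Answer: O(n)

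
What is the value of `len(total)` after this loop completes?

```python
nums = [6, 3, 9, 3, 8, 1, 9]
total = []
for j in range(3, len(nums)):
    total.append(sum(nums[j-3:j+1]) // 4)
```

Number of 4-element averages
`total` takes the values: [] → [5] → [5, 5] → [5, 5, 5] → [5, 5, 5, 5]
So `len(total)` = 4

Answer: 4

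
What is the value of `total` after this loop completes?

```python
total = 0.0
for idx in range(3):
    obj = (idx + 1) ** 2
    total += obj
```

Sum of squared losses 1² + 2² + ... + 3²
`total` takes the values: 0.0 → 1.0 → 5.0 → 14.0

Answer: 14.0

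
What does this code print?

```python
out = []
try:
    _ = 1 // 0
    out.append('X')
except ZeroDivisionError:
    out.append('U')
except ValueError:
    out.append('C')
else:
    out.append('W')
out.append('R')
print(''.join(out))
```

Execution trace: 'U' (except ZeroDivisionError) → 'R' (after the try/except). Output: UR

Answer: UR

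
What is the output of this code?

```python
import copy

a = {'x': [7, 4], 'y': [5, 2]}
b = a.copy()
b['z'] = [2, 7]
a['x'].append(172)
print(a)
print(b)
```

Key concept: shallow copy of dict with mutable values.
Step by step:
`a = {'x': [7, 4], 'y': [5, 2]}` → a = {'x': [7, 4], 'y': [5, 2]}
`b = a.copy()` → b = {'x': [7, 4], 'y': [5, 2]}
`b['z'] = [2, 7]` → b = {'x': [7, 4], 'y': [5, 2], 'z': [2, 7]}
`a['x'].append(172)` → a = {'x': [7, 4, 172], 'y': [5, 2]}; b = {'x': [7, 4, 172], 'y': [5, 2], 'z': [2, 7]}
`print(a)` → prints {'x': [7, 4, 172], 'y': [5, 2]}
`print(b)` → prints {'x': [7, 4, 172], 'y': [5, 2], 'z': [2, 7]}

Answer:
{'x': [7, 4, 172], 'y': [5, 2]}
{'x': [7, 4, 172], 'y': [5, 2], 'z': [2, 7]}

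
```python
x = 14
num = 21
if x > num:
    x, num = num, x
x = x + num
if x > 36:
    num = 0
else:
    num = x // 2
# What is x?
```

Trace:
`x = 14` → x = 14
`num = 21` → num = 21
`if x > num: ...` → x > num is False → no variable changes
`x = x + num` → x = 35
`if x > 36: ...` → x > 36 is False, take else branch → num = 17
So x = 35

Answer: 35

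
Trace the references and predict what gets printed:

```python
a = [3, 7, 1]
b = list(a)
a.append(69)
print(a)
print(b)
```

Key concept: list() constructor creates copy.
Step by step:
`a = [3, 7, 1]` → a = [3, 7, 1]
`b = list(a)` → b = [3, 7, 1]
`a.append(69)` → a = [3, 7, 1, 69]
`print(a)` → prints [3, 7, 1, 69]
`print(b)` → prints [3, 7, 1]

Answer:
[3, 7, 1, 69]
[3, 7, 1]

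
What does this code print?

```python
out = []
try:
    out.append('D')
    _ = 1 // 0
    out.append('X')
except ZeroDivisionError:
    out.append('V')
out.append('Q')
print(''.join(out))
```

Execution trace: 'D' (try body) → 'V' (except ZeroDivisionError) → 'Q' (after the try/except). Output: DVQ

Answer: DVQ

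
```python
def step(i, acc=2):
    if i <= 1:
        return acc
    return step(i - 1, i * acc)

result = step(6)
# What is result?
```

Accumulator trace (n, acc): (6, 2) -> (5, 12) -> (4, 60) -> (3, 240) -> (2, 720) -> (1, 1440) -> return 1440

Answer: 1440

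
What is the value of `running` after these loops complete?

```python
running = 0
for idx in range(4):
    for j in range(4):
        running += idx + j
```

Sum of all idx+j for idx,j in 4x4
`running` takes the values: 0 → 1 → 3 → 6 → 7 → 9 → 12 → 16 → 18 → 21 → 25 → 30 → 33 → 37 → 42 → 48

Answer: 48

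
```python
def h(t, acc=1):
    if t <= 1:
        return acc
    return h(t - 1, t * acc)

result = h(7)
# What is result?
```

Accumulator trace (n, acc): (7, 1) -> (6, 7) -> (5, 42) -> (4, 210) -> (3, 840) -> (2, 2520) -> (1, 5040) -> return 5040

Answer: 5040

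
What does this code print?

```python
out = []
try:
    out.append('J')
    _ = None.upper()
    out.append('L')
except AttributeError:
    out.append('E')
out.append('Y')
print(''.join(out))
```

Execution trace: 'J' (try body) → 'E' (except AttributeError) → 'Y' (after the try/except). Output: JEY

Answer: JEY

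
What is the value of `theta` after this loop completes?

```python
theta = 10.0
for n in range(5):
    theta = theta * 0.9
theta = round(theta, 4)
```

Exponential decay: 10.0 * 0.9^5
`theta` takes the values: 10.0 → 9.0 → 8.1 → 7.29 → 6.561 → 5.9049

Answer: 5.9049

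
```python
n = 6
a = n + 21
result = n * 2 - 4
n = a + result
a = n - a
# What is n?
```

Trace:
`n = 6` → n = 6
`a = n + 21` → a = 27
`result = n * 2 - 4` → result = 8
`n = a + result` → n = 35
`a = n - a` → a = 8
So n = 35

Answer: 35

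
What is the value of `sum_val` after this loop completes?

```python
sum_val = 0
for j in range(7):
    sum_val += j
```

Sum of 0 to 6 = 21
`sum_val` takes the values: 0 → 1 → 3 → 6 → 10 → 15 → 21

Answer: 21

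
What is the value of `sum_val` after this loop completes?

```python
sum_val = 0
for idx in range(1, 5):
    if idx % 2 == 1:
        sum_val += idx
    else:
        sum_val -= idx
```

Add odd, subtract even
`sum_val` takes the values: 0 → 1 → -1 → 2 → -2

Answer: -2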